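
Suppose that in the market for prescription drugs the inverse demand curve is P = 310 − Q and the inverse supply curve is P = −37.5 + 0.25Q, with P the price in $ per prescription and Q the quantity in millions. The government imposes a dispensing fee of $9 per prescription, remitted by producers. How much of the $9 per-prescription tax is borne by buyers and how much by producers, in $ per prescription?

Rewrite in direct form: Qd = 310 − P and Qs = 4P + 150.
Before the tax: set 310 − P = 4P + 150 → P* = $32, Q* = 278.
With the tax collected from producers, supply shifts: Qs = 4(P − 9) + 150.
Solving gives Q = 270.8 with buyers paying $39.2 and producers receiving $30.2 (the $9 wedge).
Burden on buyers: $7.2; on producers: $1.8. (They sum to $9.)
The less price-elastic side of the market bears the larger share of a per-unit tax.

Buyers bear $7.2 per prescription; producers bear $1.8 per prescription.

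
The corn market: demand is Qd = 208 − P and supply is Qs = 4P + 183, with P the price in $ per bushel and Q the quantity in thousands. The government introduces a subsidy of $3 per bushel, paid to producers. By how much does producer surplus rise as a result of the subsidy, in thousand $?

Producer surplus rises by $122.52 thousand.

Before the subsidy: set 208 − P = 4P + 183 → P* = $5, Q* = 203.
With a per-unit subsidy paid to producers, each receives P + 3 per unit sold, so supply becomes Qs = 4(P + 3) + 183.
New equilibrium: consumers pay $2.6, producers receive $5.6, Q = 205.4. (Wedge: Pb − Ps = −3.)
ΔPS is the trapezoid between Q = 205.4 and Q = 203 of height $0.6: ½ · (203 + 205.4) · 0.6 = $122.52.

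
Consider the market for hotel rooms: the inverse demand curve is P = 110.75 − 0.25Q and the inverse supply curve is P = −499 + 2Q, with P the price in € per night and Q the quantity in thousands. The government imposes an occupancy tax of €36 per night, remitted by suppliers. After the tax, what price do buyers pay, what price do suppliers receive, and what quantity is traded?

Buyers pay €47; suppliers receive €11; quantity = 255.

Rewrite in direct form: Qd = 443 − 4P and Qs = 0.5P + 249.5.
Without the tax, 443 − 4P = 0.5P + 249.5 gives 4.5P = 193.5, so P* = €43 and Q* = 271.
With the tax collected from suppliers, supply shifts: Qs = 0.5(P − 36) + 249.5.
New equilibrium: buyers pay €47, suppliers receive €11, Q = 255. (Wedge: Pb − Ps = 36.)
The less price-elastic side of the market bears the larger share of a per-unit tax.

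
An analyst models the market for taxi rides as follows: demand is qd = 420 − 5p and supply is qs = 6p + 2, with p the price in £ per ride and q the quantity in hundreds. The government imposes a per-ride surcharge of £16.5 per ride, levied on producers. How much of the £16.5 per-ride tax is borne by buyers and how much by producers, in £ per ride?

Without the tax, 420 − 5p = 6p + 2 gives 11p = 418, so p* = £38 and q* = 230.
With the tax collected from producers, supply shifts: qs = 6(p − 16.5) + 2.
Solving gives q = 185 with buyers paying £47 and producers receiving £30.5 (the £16.5 wedge).
Burden on buyers: £9; on producers: £7.5. (They sum to £16.5.)

Buyers bear £9 per ride; producers bear £7.5 per ride.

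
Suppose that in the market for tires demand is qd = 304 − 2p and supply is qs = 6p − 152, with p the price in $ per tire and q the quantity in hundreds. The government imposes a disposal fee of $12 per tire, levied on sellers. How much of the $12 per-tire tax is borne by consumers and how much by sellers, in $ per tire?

Consumers bear $9 per tire; sellers bear $3 per tire.

Without the tax, 304 − 2p = 6p − 152 gives 8p = 456, so p* = $57 and q* = 190.
With the tax collected from sellers, supply shifts: qs = 6(p − 12) − 152.
Solving gives q = 172 with consumers paying $66 and sellers receiving $54 (the $12 wedge).
Burden on consumers: $9; on sellers: $3. (They sum to $12.)
The less price-elastic side of the market bears the larger share of a per-unit tax.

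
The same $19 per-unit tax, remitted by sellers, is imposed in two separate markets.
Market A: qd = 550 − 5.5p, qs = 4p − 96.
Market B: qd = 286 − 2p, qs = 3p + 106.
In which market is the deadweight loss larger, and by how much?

Market A, by $201.4.

Market A: pre-tax p* = $68, q* = 176; post-tax q = 132; deadweight loss = $418.
Market B: pre-tax p* = $36, q* = 214; post-tax q = 191.2; deadweight loss = $216.6.
Difference: $418 vs $216.6 → market A is larger by $201.4.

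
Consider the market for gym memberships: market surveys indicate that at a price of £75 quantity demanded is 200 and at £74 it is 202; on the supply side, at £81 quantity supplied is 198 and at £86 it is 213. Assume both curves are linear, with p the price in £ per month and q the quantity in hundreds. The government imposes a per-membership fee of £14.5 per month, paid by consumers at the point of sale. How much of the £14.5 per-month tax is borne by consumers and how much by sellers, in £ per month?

Demand slope: (202 − 200)/(74 − 75) = -2, so qd = 350 − 2p.
Supply slope: (213 − 198)/(86 − 81) = 3, so qs = 3p − 45.
Without the tax, 350 − 2p = 3p − 45 gives 5p = 395, so p* = £79 and q* = 192.
With the tax collected from consumers, demand (in seller-price terms) shifts: qd = 350 − 2(p + 14.5).
Solving gives q = 174.6 with consumers paying £87.7 and sellers receiving £73.2 (the £14.5 wedge).
Burden on consumers: £8.7; on sellers: £5.8. (They sum to £14.5.)
The less price-elastic side of the market bears the larger share of a per-unit tax.

Consumers bear £8.7 per month; sellers bear £5.8 per month.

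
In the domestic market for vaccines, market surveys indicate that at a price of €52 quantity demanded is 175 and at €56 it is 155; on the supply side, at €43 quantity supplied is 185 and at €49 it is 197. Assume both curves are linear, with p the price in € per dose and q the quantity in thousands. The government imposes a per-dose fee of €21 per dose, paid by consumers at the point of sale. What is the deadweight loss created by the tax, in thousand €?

Deadweight loss = €315 thousand.

Demand slope: (155 − 175)/(56 − 52) = -5, so qd = 435 − 5p.
Supply slope: (197 − 185)/(49 − 43) = 2, so qs = 2p + 99.
Before the tax: set 435 − 5p = 2p + 99 → p* = €48, q* = 195.
With the tax collected from consumers, demand (in seller-price terms) shifts: qd = 435 − 5(p + 21).
New equilibrium: consumers pay €54, suppliers receive €33, q = 165. (Wedge: pb − ps = 21.)
Quantity falls by |ΔQ| = |195 − 165| = 30.
DWL = ½ · t · |ΔQ| = ½ · 21 · 30 = €315.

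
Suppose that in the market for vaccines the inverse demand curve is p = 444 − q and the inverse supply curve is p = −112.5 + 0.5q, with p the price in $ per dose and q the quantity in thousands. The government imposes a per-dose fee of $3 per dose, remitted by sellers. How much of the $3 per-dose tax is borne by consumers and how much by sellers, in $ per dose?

Consumers bear $2 per dose; sellers bear $1 per dose.

Rewrite in direct form: qd = 444 − p and qs = 2p + 225.
Without the tax, 444 − p = 2p + 225 gives 3p = 219, so p* = $73 and q* = 371.
With the tax collected from sellers, supply shifts: qs = 2(p − 3) + 225.
New equilibrium: consumers pay $75, sellers receive $72, q = 369. (Wedge: pb − ps = 3.)
Burden on consumers: $2; on sellers: $1. (They sum to $3.)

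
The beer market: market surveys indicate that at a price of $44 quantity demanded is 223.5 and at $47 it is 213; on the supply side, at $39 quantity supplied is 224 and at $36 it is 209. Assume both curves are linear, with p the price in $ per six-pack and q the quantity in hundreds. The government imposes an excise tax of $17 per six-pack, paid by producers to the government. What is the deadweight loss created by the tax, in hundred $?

Deadweight loss = $297.5 hundred.

Demand slope: (213 − 223.5)/(47 − 44) = -3.5, so qd = 377.5 − 3.5p.
Supply slope: (209 − 224)/(36 − 39) = 5, so qs = 5p + 29.
Without the tax, 377.5 − 3.5p = 5p + 29 gives 8.5p = 348.5, so p* = $41 and q* = 234.
With the tax collected from producers, supply shifts: qs = 5(p − 17) + 29.
New equilibrium: buyers pay $51, producers receive $34, q = 199. (Wedge: pb − ps = 17.)
Quantity falls by |ΔQ| = |234 − 199| = 35.
DWL = ½ · t · |ΔQ| = ½ · 17 · 35 = $297.5.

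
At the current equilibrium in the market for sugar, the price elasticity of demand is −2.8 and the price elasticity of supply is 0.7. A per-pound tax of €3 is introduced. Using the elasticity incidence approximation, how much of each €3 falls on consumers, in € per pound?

Incidence ratio: consumers' share ≈ εs / (εs + |εd|) = 0.7 / (0.7 + 2.8) = 0.2.
So consumers bear ≈ 0.2 × €3 = €0.6; sellers bear €2.4.

Consumers bear ≈ €0.6 per pound.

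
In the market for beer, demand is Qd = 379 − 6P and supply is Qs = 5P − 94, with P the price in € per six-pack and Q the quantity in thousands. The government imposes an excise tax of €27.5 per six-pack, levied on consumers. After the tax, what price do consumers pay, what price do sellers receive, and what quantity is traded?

Without the tax, 379 − 6P = 5P − 94 gives 11P = 473, so P* = €43 and Q* = 121.
With the tax collected from consumers, demand (in seller-price terms) shifts: Qd = 379 − 6(P + 27.5).
New equilibrium: consumers pay €55.5, sellers receive €28, Q = 46. (Wedge: Pb − Ps = 27.5.)
The less price-elastic side of the market bears the larger share of a per-unit tax.

Consumers pay €55.5; sellers receive €28; quantity = 46.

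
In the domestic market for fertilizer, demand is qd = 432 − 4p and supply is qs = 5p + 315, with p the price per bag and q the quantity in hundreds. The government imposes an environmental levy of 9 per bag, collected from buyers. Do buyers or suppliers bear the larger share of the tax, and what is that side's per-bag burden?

Without the tax, 432 − 4p = 5p + 315 gives 9p = 117, so p* = 13 and q* = 380.
With the tax collected from buyers, demand (in seller-price terms) shifts: qd = 432 − 4(p + 9).
Solving gives q = 360 with buyers paying 18 and suppliers receiving 9 (the 9 wedge).
Per-bag burden: buyers 5, suppliers 4.
Buyers take the larger share because demand is less price-elastic here (demand slope 4 vs supply slope 5).

Buyers bear the larger share: 5 per bag.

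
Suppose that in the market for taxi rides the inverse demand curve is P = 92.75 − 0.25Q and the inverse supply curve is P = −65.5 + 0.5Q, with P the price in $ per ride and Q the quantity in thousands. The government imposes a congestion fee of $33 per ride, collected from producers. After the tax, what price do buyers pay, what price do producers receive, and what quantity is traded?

Rewrite in direct form: Qd = 371 − 4P and Qs = 2P + 131.
Without the tax, 371 − 4P = 2P + 131 gives 6P = 240, so P* = $40 and Q* = 211.
With the tax collected from producers, supply shifts: Qs = 2(P − 33) + 131.
New equilibrium: buyers pay $51, producers receive $18, Q = 167. (Wedge: Pb − Ps = 33.)

Buyers pay $51; producers receive $18; quantity = 167.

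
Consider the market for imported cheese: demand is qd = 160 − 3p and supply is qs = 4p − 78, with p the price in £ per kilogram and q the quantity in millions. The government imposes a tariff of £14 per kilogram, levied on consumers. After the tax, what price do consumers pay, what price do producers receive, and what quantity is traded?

Before the tax: set 160 − 3p = 4p − 78 → p* = £34, q* = 58.
With the tax collected from consumers, demand (in seller-price terms) shifts: qd = 160 − 3(p + 14).
Solving gives q = 34 with consumers paying £42 and producers receiving £28 (the £14 wedge).
The less price-elastic side of the market bears the larger share of a per-unit tax.

Consumers pay £42; producers receive £28; quantity = 34.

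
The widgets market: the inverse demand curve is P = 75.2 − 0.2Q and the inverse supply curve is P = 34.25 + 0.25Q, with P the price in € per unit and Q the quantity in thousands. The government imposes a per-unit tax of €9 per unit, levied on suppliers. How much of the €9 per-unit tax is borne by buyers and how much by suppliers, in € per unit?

Inverting to Q(P) form: Qd = 376 − 5P; Qs = 4P − 137.
Before the tax: set 376 − 5P = 4P − 137 → P* = €57, Q* = 91.
With the tax collected from suppliers, supply shifts: Qs = 4(P − 9) − 137.
New equilibrium: buyers pay €61, suppliers receive €52, Q = 71. (Wedge: Pb − Ps = 9.)
Burden on buyers: €4; on suppliers: €5. (They sum to €9.)
The less price-elastic side of the market bears the larger share of a per-unit tax.

Buyers bear €4 per unit; suppliers bear €5 per unit.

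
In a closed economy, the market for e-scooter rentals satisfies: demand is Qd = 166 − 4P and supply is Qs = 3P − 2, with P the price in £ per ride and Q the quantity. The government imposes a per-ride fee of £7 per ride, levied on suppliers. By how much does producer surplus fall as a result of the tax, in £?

Producer surplus falls by £256.

Before the tax: set 166 − 4P = 3P − 2 → P* = £24, Q* = 70.
With the tax collected from suppliers, supply shifts: Qs = 3(P − 7) − 2.
Solving gives Q = 58 with buyers paying £27 and suppliers receiving £20 (the £7 wedge).
ΔPS is the trapezoid between Q = 58 and Q = 70 of height £4: ½ · (70 + 58) · 4 = £256.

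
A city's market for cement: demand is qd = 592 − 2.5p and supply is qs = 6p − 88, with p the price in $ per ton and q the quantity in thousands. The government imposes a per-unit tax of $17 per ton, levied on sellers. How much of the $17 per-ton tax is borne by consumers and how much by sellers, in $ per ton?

Consumers bear $12 per ton; sellers bear $5 per ton.

Before the tax: set 592 − 2.5p = 6p − 88 → p* = $80, q* = 392.
With the tax collected from sellers, supply shifts: qs = 6(p − 17) − 88.
Solving gives q = 362 with consumers paying $92 and sellers receiving $75 (the $17 wedge).
Burden on consumers: $12; on sellers: $5. (They sum to $17.)
The less price-elastic side of the market bears the larger share of a per-unit tax.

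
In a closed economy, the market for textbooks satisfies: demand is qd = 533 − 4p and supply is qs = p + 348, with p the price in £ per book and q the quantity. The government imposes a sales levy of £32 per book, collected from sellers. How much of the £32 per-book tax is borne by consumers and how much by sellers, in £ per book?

Before the tax: set 533 − 4p = p + 348 → p* = £37, q* = 385.
With the tax collected from sellers, supply shifts: qs = (p − 32) + 348.
Solving gives q = 359.4 with consumers paying £43.4 and sellers receiving £11.4 (the £32 wedge).
Burden on consumers: £6.4; on sellers: £25.6. (They sum to £32.)
The less price-elastic side of the market bears the larger share of a per-unit tax.

Consumers bear £6.4 per book; sellers bear £25.6 per book.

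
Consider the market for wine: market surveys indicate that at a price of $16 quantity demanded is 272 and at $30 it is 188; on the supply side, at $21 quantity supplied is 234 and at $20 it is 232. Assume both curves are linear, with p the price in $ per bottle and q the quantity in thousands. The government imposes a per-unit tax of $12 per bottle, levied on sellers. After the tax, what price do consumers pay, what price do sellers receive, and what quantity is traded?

Consumers pay $25; sellers receive $13; quantity = 218.

Demand slope: (188 − 272)/(30 − 16) = -6, so qd = 368 − 6p.
Supply slope: (232 − 234)/(20 − 21) = 2, so qs = 2p + 192.
Without the tax, 368 − 6p = 2p + 192 gives 8p = 176, so p* = $22 and q* = 236.
With the tax collected from sellers, supply shifts: qs = 2(p − 12) + 192.
New equilibrium: consumers pay $25, sellers receive $13, q = 218. (Wedge: pb − ps = 12.)
The less price-elastic side of the market bears the larger share of a per-unit tax.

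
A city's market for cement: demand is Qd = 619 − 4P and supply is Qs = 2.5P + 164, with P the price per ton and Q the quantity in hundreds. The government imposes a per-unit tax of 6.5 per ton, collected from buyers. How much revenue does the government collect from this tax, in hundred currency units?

Tax revenue = 2138.5 hundred.

Before the tax: set 619 − 4P = 2.5P + 164 → P* = 70, Q* = 339.
With the tax collected from buyers, demand (in seller-price terms) shifts: Qd = 619 − 4(P + 6.5).
New equilibrium: buyers pay 72.5, suppliers receive 66, Q = 329. (Wedge: Pb − Ps = 6.5.)
Revenue = t · Q = 6.5 · 329 = 2138.5.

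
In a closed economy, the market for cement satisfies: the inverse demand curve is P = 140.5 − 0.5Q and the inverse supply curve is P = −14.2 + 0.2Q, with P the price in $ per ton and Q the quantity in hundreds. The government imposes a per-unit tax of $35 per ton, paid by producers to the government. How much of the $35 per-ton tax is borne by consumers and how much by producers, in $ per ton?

Inverting to Q(P) form: Qd = 281 − 2P; Qs = 5P + 71.
Before the tax: set 281 − 2P = 5P + 71 → P* = $30, Q* = 221.
With the tax collected from producers, supply shifts: Qs = 5(P − 35) + 71.
Solving gives Q = 171 with consumers paying $55 and producers receiving $20 (the $35 wedge).
Burden on consumers: $25; on producers: $10. (They sum to $35.)

Consumers bear $25 per ton; producers bear $10 per ton.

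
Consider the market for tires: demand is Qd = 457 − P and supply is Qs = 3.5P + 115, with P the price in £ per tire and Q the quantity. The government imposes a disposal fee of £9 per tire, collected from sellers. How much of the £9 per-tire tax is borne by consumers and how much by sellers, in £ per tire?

Before the tax: set 457 − P = 3.5P + 115 → P* = £76, Q* = 381.
With the tax collected from sellers, supply shifts: Qs = 3.5(P − 9) + 115.
Solving gives Q = 374 with consumers paying £83 and sellers receiving £74 (the £9 wedge).
Burden on consumers: £7; on sellers: £2. (They sum to £9.)
The less price-elastic side of the market bears the larger share of a per-unit tax.

Consumers bear £7 per tire; sellers bear £2 per tire.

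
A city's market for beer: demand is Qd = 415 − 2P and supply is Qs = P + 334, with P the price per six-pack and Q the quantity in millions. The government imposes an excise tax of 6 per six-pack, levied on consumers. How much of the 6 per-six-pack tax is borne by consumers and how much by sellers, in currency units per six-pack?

Without the tax, 415 − 2P = P + 334 gives 3P = 81, so P* = 27 and Q* = 361.
With the tax collected from consumers, demand (in seller-price terms) shifts: Qd = 415 − 2(P + 6).
New equilibrium: consumers pay 29, sellers receive 23, Q = 357. (Wedge: Pb − Ps = 6.)
Burden on consumers: 2; on sellers: 4. (They sum to 6.)
The less price-elastic side of the market bears the larger share of a per-unit tax.

Consumers bear 2 per six-pack; sellers bear 4 per six-pack.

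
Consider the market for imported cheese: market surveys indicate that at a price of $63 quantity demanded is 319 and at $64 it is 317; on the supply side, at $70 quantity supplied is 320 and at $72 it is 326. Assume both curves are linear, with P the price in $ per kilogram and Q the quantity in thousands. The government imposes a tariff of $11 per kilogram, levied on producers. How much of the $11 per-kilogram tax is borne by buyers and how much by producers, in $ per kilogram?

Buyers bear $6.6 per kilogram; producers bear $4.4 per kilogram.

Demand slope: (317 − 319)/(64 − 63) = -2, so Qd = 445 − 2P.
Supply slope: (326 − 320)/(72 − 70) = 3, so Qs = 3P + 110.
Without the tax, 445 − 2P = 3P + 110 gives 5P = 335, so P* = $67 and Q* = 311.
With the tax collected from producers, supply shifts: Qs = 3(P − 11) + 110.
Solving gives Q = 297.8 with buyers paying $73.6 and producers receiving $62.6 (the $11 wedge).
Burden on buyers: $6.6; on producers: $4.4. (They sum to $11.)
The less price-elastic side of the market bears the larger share of a per-unit tax.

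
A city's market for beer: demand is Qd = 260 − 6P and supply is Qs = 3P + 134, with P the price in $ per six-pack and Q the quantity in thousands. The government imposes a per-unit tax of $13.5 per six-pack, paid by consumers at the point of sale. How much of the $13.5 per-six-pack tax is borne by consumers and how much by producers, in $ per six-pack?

Before the tax: set 260 − 6P = 3P + 134 → P* = $14, Q* = 176.
With the tax collected from consumers, demand (in seller-price terms) shifts: Qd = 260 − 6(P + 13.5).
New equilibrium: consumers pay $18.5, producers receive $5, Q = 149. (Wedge: Pb − Ps = 13.5.)
Burden on consumers: $4.5; on producers: $9. (They sum to $13.5.)
The less price-elastic side of the market bears the larger share of a per-unit tax.

Consumers bear $4.5 per six-pack; producers bear $9 per six-pack.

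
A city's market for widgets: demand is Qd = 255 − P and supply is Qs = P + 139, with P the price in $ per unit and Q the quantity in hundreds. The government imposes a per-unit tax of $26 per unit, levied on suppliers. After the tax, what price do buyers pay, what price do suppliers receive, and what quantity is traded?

Without the tax, 255 − P = P + 139 gives 2P = 116, so P* = $58 and Q* = 197.
With the tax collected from suppliers, supply shifts: Qs = (P − 26) + 139.
New equilibrium: buyers pay $71, suppliers receive $45, Q = 184. (Wedge: Pb − Ps = 26.)

Buyers pay $71; suppliers receive $45; quantity = 184.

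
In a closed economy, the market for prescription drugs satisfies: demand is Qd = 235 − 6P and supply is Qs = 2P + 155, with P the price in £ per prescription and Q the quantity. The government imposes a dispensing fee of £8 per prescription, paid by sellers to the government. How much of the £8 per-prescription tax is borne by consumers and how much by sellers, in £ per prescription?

Consumers bear £2 per prescription; sellers bear £6 per prescription.

Without the tax, 235 − 6P = 2P + 155 gives 8P = 80, so P* = £10 and Q* = 175.
With the tax collected from sellers, supply shifts: Qs = 2(P − 8) + 155.
New equilibrium: consumers pay £12, sellers receive £4, Q = 163. (Wedge: Pb − Ps = 8.)
Burden on consumers: £2; on sellers: £6. (They sum to £8.)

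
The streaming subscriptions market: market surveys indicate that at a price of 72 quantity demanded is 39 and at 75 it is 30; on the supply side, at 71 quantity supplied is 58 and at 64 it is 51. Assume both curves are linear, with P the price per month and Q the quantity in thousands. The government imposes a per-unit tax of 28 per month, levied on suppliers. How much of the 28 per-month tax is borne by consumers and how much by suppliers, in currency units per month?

Demand slope: (30 − 39)/(75 − 72) = -3, so Qd = 255 − 3P.
Supply slope: (51 − 58)/(64 − 71) = 1, so Qs = P − 13.
Without the tax, 255 − 3P = P − 13 gives 4P = 268, so P* = 67 and Q* = 54.
With the tax collected from suppliers, supply shifts: Qs = (P − 28) − 13.
Solving gives Q = 33 with consumers paying 74 and suppliers receiving 46 (the 28 wedge).
Burden on consumers: 7; on suppliers: 21. (They sum to 28.)
The less price-elastic side of the market bears the larger share of a per-unit tax.

Consumers bear 7 per month; suppliers bear 21 per month.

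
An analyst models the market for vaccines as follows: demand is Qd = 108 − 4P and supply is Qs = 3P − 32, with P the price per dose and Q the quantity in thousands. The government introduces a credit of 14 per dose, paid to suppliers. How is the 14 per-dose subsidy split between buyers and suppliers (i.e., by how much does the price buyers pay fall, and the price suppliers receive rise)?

Before the subsidy: set 108 − 4P = 3P − 32 → P* = 20, Q* = 28.
With a per-unit subsidy paid to suppliers, each receives P + 14 per unit sold, so supply becomes Qs = 3(P + 14) − 32.
Solving gives Q = 52 with buyers paying 14 and suppliers receiving 28 (the 14 wedge).
Gain to buyers: 6; to suppliers: 8. (They sum to 14.)

Buyers gain 6 per dose; suppliers gain 8 per dose.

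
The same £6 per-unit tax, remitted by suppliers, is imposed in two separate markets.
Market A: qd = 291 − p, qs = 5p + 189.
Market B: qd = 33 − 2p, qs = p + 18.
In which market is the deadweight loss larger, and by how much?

Market A: pre-tax p* = £17, q* = 274; post-tax q = 269; deadweight loss = £15.
Market B: pre-tax p* = £5, q* = 23; post-tax q = 19; deadweight loss = £12.
Difference: £15 vs £12 → market A is larger by £3.

Market A, by £3.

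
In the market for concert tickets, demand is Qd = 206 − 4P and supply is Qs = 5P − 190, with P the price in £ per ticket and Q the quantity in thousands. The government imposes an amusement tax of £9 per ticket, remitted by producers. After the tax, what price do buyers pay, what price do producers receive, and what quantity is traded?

Buyers pay £49; producers receive £40; quantity = 10.

Before the tax: set 206 − 4P = 5P − 190 → P* = £44, Q* = 30.
With the tax collected from producers, supply shifts: Qs = 5(P − 9) − 190.
New equilibrium: buyers pay £49, producers receive £40, Q = 10. (Wedge: Pb − Ps = 9.)
The less price-elastic side of the market bears the larger share of a per-unit tax.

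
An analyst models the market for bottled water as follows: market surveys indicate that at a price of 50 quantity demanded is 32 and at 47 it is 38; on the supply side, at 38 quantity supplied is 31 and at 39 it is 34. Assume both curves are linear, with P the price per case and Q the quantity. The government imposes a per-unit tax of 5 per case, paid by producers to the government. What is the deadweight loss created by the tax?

Demand slope: (38 − 32)/(47 − 50) = -2, so Qd = 132 − 2P.
Supply slope: (34 − 31)/(39 − 38) = 3, so Qs = 3P − 83.
Without the tax, 132 − 2P = 3P − 83 gives 5P = 215, so P* = 43 and Q* = 46.
With the tax collected from producers, supply shifts: Qs = 3(P − 5) − 83.
New equilibrium: consumers pay 46, producers receive 41, Q = 40. (Wedge: Pb − Ps = 5.)
Quantity falls by |ΔQ| = |46 − 40| = 6.
DWL = ½ · t · |ΔQ| = ½ · 5 · 6 = 15.

Deadweight loss = 15.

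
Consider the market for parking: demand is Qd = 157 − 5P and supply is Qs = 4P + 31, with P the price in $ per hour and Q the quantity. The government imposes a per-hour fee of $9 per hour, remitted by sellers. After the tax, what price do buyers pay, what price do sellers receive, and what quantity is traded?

Without the tax, 157 − 5P = 4P + 31 gives 9P = 126, so P* = $14 and Q* = 87.
With the tax collected from sellers, supply shifts: Qs = 4(P − 9) + 31.
New equilibrium: buyers pay $18, sellers receive $9, Q = 67. (Wedge: Pb − Ps = 9.)

Buyers pay $18; sellers receive $9; quantity = 67.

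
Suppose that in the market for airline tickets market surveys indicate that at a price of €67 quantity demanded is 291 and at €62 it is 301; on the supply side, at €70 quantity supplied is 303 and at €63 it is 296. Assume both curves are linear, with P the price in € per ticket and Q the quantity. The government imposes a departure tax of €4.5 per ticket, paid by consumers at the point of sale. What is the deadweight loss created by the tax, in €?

Deadweight loss = €6.75.

Demand slope: (301 − 291)/(62 − 67) = -2, so Qd = 425 − 2P.
Supply slope: (296 − 303)/(63 − 70) = 1, so Qs = P + 233.
Before the tax: set 425 − 2P = P + 233 → P* = €64, Q* = 297.
With the tax collected from consumers, demand (in seller-price terms) shifts: Qd = 425 − 2(P + 4.5).
New equilibrium: consumers pay €65.5, suppliers receive €61, Q = 294. (Wedge: Pb − Ps = 4.5.)
Quantity falls by |ΔQ| = |297 − 294| = 3.
DWL = ½ · t · |ΔQ| = ½ · 4.5 · 3 = €6.75.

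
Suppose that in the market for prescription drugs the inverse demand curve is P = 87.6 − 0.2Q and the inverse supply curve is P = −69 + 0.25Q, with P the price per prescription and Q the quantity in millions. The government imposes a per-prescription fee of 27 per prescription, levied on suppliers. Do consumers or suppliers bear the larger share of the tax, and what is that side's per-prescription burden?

Suppliers bear the larger share: 15 per prescription.

Inverting to Q(P) form: Qd = 438 − 5P; Qs = 4P + 276.
Without the tax, 438 − 5P = 4P + 276 gives 9P = 162, so P* = 18 and Q* = 348.
With the tax collected from suppliers, supply shifts: Qs = 4(P − 27) + 276.
New equilibrium: consumers pay 30, suppliers receive 3, Q = 288. (Wedge: Pb − Ps = 27.)
Per-prescription burden: consumers 12, suppliers 15.
Suppliers take the larger share because supply is less price-elastic here (demand slope 5 vs supply slope 4).
The less price-elastic side of the market bears the larger share of a per-unit tax.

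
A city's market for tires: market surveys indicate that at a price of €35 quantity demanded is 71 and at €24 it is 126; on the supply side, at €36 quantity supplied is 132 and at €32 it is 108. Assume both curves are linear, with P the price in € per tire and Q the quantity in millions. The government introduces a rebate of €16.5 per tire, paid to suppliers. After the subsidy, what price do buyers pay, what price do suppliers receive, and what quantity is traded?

Demand slope: (126 − 71)/(24 − 35) = -5, so Qd = 246 − 5P.
Supply slope: (108 − 132)/(32 − 36) = 6, so Qs = 6P − 84.
Without the subsidy, 246 − 5P = 6P − 84 gives 11P = 330, so P* = €30 and Q* = 96.
With a per-unit subsidy paid to suppliers, each receives P + 16.5 per unit sold, so supply becomes Qs = 6(P + 16.5) − 84.
New equilibrium: buyers pay €21, suppliers receive €37.5, Q = 141. (Wedge: Pb − Ps = −16.5.)

Buyers pay €21; suppliers receive €37.5; quantity = 141.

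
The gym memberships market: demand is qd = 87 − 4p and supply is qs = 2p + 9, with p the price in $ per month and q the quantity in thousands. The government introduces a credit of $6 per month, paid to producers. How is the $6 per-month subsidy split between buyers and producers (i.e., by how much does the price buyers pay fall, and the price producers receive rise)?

Buyers gain $2 per month; producers gain $4 per month.

Before the subsidy: set 87 − 4p = 2p + 9 → p* = $13, q* = 35.
With a per-unit subsidy paid to producers, each receives p + 6 per unit sold, so supply becomes qs = 2(p + 6) + 9.
Solving gives q = 43 with buyers paying $11 and producers receiving $17 (the $6 wedge).
Gain to buyers: $2; to producers: $4. (They sum to $6.)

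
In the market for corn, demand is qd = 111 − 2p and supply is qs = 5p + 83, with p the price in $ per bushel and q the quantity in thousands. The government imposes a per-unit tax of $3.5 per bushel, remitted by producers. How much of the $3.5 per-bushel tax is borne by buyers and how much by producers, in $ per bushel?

Without the tax, 111 − 2p = 5p + 83 gives 7p = 28, so p* = $4 and q* = 103.
With the tax collected from producers, supply shifts: qs = 5(p − 3.5) + 83.
Solving gives q = 98 with buyers paying $6.5 and producers receiving $3 (the $3.5 wedge).
Burden on buyers: $2.5; on producers: $1. (They sum to $3.5.)
The less price-elastic side of the market bears the larger share of a per-unit tax.

Buyers bear $2.5 per bushel; producers bear $1 per bushel.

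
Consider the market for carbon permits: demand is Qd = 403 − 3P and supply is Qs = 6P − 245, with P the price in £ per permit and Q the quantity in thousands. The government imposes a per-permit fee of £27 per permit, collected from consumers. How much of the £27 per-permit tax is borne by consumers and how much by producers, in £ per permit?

Without the tax, 403 − 3P = 6P − 245 gives 9P = 648, so P* = £72 and Q* = 187.
With the tax collected from consumers, demand (in seller-price terms) shifts: Qd = 403 − 3(P + 27).
Solving gives Q = 133 with consumers paying £90 and producers receiving £63 (the £27 wedge).
Burden on consumers: £18; on producers: £9. (They sum to £27.)
The less price-elastic side of the market bears the larger share of a per-unit tax.

Consumers bear £18 per permit; producers bear £9 per permit.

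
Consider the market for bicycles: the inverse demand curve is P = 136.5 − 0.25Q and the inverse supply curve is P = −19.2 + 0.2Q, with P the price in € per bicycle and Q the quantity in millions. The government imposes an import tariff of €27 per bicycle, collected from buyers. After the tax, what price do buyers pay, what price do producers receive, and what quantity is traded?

Buyers pay €65; producers receive €38; quantity = 286.

Rewrite in direct form: Qd = 546 − 4P and Qs = 5P + 96.
Without the tax, 546 − 4P = 5P + 96 gives 9P = 450, so P* = €50 and Q* = 346.
With the tax collected from buyers, demand (in seller-price terms) shifts: Qd = 546 − 4(P + 27).
New equilibrium: buyers pay €65, producers receive €38, Q = 286. (Wedge: Pb − Ps = 27.)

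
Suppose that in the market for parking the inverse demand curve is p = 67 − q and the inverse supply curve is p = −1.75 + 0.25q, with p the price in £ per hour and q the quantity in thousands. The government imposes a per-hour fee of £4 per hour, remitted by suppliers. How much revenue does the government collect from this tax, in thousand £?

Tax revenue = £207.2 thousand.

Rewrite in direct form: qd = 67 − p and qs = 4p + 7.
Without the tax, 67 − p = 4p + 7 gives 5p = 60, so p* = £12 and q* = 55.
With the tax collected from suppliers, supply shifts: qs = 4(p − 4) + 7.
New equilibrium: consumers pay £15.2, suppliers receive £11.2, q = 51.8. (Wedge: pb − ps = 4.)
Revenue = t · Q = 4 · 51.8 = £207.2.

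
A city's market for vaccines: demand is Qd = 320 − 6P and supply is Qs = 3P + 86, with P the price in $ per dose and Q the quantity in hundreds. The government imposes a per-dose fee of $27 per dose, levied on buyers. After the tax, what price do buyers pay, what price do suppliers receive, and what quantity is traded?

Before the tax: set 320 − 6P = 3P + 86 → P* = $26, Q* = 164.
With the tax collected from buyers, demand (in seller-price terms) shifts: Qd = 320 − 6(P + 27).
New equilibrium: buyers pay $35, suppliers receive $8, Q = 110. (Wedge: Pb − Ps = 27.)

Buyers pay $35; suppliers receive $8; quantity = 110.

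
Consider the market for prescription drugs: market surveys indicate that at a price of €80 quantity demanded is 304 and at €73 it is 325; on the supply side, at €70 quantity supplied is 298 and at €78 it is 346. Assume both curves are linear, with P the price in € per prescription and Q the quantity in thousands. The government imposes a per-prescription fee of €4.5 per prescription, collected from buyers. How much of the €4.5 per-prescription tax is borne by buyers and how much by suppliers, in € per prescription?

Buyers bear €3 per prescription; suppliers bear €1.5 per prescription.

Demand slope: (325 − 304)/(73 − 80) = -3, so Qd = 544 − 3P.
Supply slope: (346 − 298)/(78 − 70) = 6, so Qs = 6P − 122.
Before the tax: set 544 − 3P = 6P − 122 → P* = €74, Q* = 322.
With the tax collected from buyers, demand (in seller-price terms) shifts: Qd = 544 − 3(P + 4.5).
Solving gives Q = 313 with buyers paying €77 and suppliers receiving €72.5 (the €4.5 wedge).
Burden on buyers: €3; on suppliers: €1.5. (They sum to €4.5.)
The less price-elastic side of the market bears the larger share of a per-unit tax.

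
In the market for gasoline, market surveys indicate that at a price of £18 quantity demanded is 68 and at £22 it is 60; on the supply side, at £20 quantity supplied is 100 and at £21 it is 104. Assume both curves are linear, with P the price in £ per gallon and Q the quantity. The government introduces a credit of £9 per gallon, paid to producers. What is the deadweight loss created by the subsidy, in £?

Deadweight loss = £54.

Demand slope: (60 − 68)/(22 − 18) = -2, so Qd = 104 − 2P.
Supply slope: (104 − 100)/(21 − 20) = 4, so Qs = 4P + 20.
Without the subsidy, 104 − 2P = 4P + 20 gives 6P = 84, so P* = £14 and Q* = 76.
With a per-unit subsidy paid to producers, each receives P + 9 per unit sold, so supply becomes Qs = 4(P + 9) + 20.
Solving gives Q = 88 with buyers paying £8 and producers receiving £17 (the £9 wedge).
Quantity rises by |ΔQ| = |76 − 88| = 12.
DWL = ½ · t · |ΔQ| = ½ · 9 · 12 = £54.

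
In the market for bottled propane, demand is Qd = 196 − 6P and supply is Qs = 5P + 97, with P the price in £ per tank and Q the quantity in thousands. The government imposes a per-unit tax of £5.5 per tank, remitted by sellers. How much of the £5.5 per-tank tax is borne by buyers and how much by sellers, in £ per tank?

Before the tax: set 196 − 6P = 5P + 97 → P* = £9, Q* = 142.
With the tax collected from sellers, supply shifts: Qs = 5(P − 5.5) + 97.
New equilibrium: buyers pay £11.5, sellers receive £6, Q = 127. (Wedge: Pb − Ps = 5.5.)
Burden on buyers: £2.5; on sellers: £3. (They sum to £5.5.)

Buyers bear £2.5 per tank; sellers bear £3 per tank.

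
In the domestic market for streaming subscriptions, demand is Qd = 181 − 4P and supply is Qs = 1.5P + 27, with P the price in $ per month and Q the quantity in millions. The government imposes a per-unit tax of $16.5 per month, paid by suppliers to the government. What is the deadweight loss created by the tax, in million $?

Before the tax: set 181 − 4P = 1.5P + 27 → P* = $28, Q* = 69.
With the tax collected from suppliers, supply shifts: Qs = 1.5(P − 16.5) + 27.
Solving gives Q = 51 with consumers paying $32.5 and suppliers receiving $16 (the $16.5 wedge).
Quantity falls by |ΔQ| = |69 − 51| = 18.
DWL = ½ · t · |ΔQ| = ½ · 16.5 · 18 = $148.5.

Deadweight loss = $148.5 million.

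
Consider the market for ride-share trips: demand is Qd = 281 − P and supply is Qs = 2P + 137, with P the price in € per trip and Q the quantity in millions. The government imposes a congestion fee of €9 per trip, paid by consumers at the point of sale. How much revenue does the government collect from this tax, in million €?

Tax revenue = €2043 million.

Before the tax: set 281 − P = 2P + 137 → P* = €48, Q* = 233.
With the tax collected from consumers, demand (in seller-price terms) shifts: Qd = 281 − (P + 9).
New equilibrium: consumers pay €54, producers receive €45, Q = 227. (Wedge: Pb − Ps = 9.)
Revenue = t · Q = 9 · 227 = €2043.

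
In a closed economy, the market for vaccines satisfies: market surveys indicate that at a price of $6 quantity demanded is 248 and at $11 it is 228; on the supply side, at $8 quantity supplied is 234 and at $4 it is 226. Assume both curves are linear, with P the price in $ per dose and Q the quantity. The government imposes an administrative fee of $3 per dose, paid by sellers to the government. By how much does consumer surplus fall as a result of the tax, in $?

Demand slope: (228 − 248)/(11 − 6) = -4, so Qd = 272 − 4P.
Supply slope: (226 − 234)/(4 − 8) = 2, so Qs = 2P + 218.
Before the tax: set 272 − 4P = 2P + 218 → P* = $9, Q* = 236.
With the tax collected from sellers, supply shifts: Qs = 2(P − 3) + 218.
Solving gives Q = 232 with consumers paying $10 and sellers receiving $7 (the $3 wedge).
ΔCS is the trapezoid between Q = 232 and Q = 236 of height $1: ½ · (236 + 232) · 1 = $234.

Consumer surplus falls by $234.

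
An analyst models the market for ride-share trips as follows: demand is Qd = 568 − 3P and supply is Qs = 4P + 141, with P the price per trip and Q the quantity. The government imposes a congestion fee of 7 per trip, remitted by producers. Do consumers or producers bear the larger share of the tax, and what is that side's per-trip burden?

Before the tax: set 568 − 3P = 4P + 141 → P* = 61, Q* = 385.
With the tax collected from producers, supply shifts: Qs = 4(P − 7) + 141.
New equilibrium: consumers pay 65, producers receive 58, Q = 373. (Wedge: Pb − Ps = 7.)
Per-trip burden: consumers 4, producers 3.
Consumers take the larger share because demand is less price-elastic here (demand slope 3 vs supply slope 4).
The less price-elastic side of the market bears the larger share of a per-unit tax.

Consumers bear the larger share: 4 per trip.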